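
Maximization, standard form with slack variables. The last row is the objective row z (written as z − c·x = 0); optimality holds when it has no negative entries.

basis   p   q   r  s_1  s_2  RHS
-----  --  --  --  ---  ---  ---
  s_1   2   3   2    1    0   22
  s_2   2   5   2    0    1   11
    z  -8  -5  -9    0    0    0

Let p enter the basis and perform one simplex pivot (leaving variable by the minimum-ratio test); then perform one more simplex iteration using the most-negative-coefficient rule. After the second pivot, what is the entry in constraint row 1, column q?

Ratio test on column p — row 1: 22/2 = 11; row 2: 11/2 = 11/2. Minimum is 11/2 at row 2 (s_2 leaves); pivot element 2.
Divide row 2 by 2; eliminate column p from the other rows.
Second iteration: most negative z-row entry is -1 in column r, so r enters.
Ratio test on column r — row 1: entry 0 ≤ 0; row 2: (11/2)/1 = 11/2. Minimum is 11/2 at row 2 (p leaves); pivot element 1.
Divide row 2 by 1; eliminate column r from the other rows.
After both pivots, the entry at constraint row 1, column q is -2.

-2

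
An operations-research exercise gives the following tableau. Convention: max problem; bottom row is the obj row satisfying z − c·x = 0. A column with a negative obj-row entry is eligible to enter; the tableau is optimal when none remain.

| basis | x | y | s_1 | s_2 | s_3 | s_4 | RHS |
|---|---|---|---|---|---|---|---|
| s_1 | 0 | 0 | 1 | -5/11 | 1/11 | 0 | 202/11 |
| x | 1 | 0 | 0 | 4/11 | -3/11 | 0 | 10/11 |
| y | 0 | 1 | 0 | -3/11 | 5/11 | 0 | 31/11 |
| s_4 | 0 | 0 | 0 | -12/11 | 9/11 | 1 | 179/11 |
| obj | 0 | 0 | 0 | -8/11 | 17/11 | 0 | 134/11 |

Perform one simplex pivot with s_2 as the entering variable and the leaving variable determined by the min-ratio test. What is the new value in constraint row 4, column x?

Ratio test on column s_2 — row 1: entry -5/11 ≤ 0; row 2: (10/11)/(4/11) = 5/2; row 3: entry -3/11 ≤ 0; row 4: entry -12/11 ≤ 0. Minimum is 5/2 at row 2 (x leaves); pivot element 4/11.
Divide row 2 by 4/11; eliminate column s_2 from the other rows.
Row 4 update in column x: 0 − (-12/11)·(11/4) = 3.

3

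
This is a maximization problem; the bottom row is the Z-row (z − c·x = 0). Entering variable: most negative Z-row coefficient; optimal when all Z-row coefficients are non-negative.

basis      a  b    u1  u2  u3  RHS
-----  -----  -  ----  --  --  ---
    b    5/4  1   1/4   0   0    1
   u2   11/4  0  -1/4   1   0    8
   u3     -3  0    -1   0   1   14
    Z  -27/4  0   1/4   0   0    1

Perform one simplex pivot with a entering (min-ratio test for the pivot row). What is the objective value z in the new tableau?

Ratio test on column a — row 1: 1/(5/4) = 4/5; row 2: 8/(11/4) = 32/11; row 3: entry -3 ≤ 0. Minimum is 4/5 at row 1 (b leaves); pivot element 5/4.
Pivot on row 1; the Z-row RHS becomes 1 − (-27/4)·(4/5) = 32/5.

32/5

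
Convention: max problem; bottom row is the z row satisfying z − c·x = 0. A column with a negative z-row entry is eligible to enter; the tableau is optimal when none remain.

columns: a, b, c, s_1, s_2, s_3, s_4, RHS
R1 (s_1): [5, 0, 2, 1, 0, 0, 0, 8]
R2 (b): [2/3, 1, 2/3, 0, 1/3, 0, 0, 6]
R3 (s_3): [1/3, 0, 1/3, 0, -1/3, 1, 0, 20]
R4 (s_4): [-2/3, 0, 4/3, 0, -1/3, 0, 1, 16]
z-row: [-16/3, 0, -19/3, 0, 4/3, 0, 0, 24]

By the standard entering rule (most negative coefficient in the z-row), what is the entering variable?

Negative z-row entries: a: -16/3, c: -19/3.
The most negative is -19/3 in column c, so c enters.

c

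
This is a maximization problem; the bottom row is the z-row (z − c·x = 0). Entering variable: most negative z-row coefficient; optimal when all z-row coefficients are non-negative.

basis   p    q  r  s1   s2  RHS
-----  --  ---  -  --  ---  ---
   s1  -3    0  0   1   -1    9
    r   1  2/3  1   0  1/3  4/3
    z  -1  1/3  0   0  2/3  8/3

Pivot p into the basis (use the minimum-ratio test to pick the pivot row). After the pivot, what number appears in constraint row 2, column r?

1

Ratio test on column p — row 1: entry -3 ≤ 0; row 2: (4/3)/1 = 4/3. Minimum is 4/3 at row 2 (r leaves); pivot element 1.
Divide row 2 by 1; eliminate column p from the other rows.
In the new row 2, the r entry is the old entry divided by the pivot: 1/1 = 1.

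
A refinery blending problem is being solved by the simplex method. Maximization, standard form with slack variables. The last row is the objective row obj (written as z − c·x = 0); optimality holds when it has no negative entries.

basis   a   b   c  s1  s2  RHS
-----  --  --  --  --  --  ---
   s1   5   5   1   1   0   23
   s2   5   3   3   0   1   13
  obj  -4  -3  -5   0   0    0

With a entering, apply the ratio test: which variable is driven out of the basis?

Column a entries and ratios — s1: 23/5 = 23/5; s2: 13/5 = 13/5.
Smallest ratio is 13/5 in the row of s2, so s2 leaves.

s2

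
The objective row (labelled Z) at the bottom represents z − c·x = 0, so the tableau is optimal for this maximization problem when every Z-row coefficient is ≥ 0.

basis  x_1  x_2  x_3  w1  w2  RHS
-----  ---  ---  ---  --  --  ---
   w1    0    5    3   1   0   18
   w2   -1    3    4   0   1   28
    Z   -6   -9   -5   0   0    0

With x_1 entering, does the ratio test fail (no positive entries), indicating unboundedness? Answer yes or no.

Every constraint-row entry in column x_1 is ≤ 0, so increasing x_1 is unbounded.

yes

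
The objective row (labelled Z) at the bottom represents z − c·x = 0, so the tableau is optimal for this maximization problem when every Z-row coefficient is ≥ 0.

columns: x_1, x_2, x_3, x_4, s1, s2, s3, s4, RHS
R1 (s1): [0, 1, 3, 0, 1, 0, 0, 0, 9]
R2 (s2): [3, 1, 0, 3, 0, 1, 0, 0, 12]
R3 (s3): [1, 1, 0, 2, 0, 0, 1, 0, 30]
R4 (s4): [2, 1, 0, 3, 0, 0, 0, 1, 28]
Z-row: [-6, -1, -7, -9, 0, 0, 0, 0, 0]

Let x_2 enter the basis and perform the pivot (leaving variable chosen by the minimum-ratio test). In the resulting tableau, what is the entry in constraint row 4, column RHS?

19

Ratio test on column x_2 — row 1: 9/1 = 9; row 2: 12/1 = 12; row 3: 30/1 = 30; row 4: 28/1 = 28. Minimum is 9 at row 1 (s1 leaves); pivot element 1.
Divide row 1 by 1; eliminate column x_2 from the other rows.
Row 4 update in column RHS: 28 − 1·9 = 19.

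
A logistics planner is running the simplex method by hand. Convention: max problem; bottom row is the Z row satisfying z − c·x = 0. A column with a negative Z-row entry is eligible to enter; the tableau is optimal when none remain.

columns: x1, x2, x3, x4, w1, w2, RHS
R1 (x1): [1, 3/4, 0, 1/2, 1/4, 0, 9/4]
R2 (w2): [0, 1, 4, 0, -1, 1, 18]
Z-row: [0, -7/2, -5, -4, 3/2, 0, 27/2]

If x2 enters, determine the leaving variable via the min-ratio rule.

x1

Column x2 entries and ratios — x1: (9/4)/(3/4) = 3; w2: 18/1 = 18.
Smallest ratio is 3 in the row of x1, so x1 leaves.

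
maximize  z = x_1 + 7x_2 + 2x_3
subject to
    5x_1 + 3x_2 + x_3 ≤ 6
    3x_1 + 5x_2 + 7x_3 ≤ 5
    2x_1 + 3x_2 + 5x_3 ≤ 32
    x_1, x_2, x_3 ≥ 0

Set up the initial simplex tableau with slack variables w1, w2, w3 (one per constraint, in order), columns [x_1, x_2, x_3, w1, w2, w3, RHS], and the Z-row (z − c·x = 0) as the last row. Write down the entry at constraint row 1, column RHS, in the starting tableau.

6

The RHS of constraint 1 is b_1 = 6.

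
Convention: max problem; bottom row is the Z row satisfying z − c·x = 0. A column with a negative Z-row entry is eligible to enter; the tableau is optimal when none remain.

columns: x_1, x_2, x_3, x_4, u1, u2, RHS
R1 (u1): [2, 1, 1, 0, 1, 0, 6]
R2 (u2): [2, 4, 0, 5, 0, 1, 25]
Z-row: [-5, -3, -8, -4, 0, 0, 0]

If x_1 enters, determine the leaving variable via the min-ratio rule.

Column x_1 entries and ratios — u1: 6/2 = 3; u2: 25/2 = 25/2.
Smallest ratio is 3 in the row of u1, so u1 leaves.

u1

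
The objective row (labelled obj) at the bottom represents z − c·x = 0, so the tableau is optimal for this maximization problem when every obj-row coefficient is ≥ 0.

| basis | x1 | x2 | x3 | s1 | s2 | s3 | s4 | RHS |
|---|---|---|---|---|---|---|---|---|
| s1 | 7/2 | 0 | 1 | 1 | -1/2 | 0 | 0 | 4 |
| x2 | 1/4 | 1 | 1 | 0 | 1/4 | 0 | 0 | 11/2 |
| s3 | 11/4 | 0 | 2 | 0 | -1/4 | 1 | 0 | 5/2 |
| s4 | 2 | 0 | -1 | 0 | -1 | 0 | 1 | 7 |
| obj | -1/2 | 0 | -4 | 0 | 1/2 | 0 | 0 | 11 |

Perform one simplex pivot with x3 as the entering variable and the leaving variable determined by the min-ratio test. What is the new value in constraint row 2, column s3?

Ratio test on column x3 — row 1: 4/1 = 4; row 2: (11/2)/1 = 11/2; row 3: (5/2)/2 = 5/4; row 4: entry -1 ≤ 0. Minimum is 5/4 at row 3 (s3 leaves); pivot element 2.
Divide row 3 by 2; eliminate column x3 from the other rows.
Row 2 update in column s3: 0 − 1·(1/2) = -1/2.

-1/2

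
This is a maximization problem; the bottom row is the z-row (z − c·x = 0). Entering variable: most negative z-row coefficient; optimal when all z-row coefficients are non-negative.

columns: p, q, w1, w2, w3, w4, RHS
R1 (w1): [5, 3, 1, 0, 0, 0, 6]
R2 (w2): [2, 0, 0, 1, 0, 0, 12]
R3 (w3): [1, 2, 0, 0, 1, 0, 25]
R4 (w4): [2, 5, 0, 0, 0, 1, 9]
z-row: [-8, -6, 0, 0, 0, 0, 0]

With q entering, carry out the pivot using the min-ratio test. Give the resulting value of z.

54/5

Ratio test on column q — row 1: 6/3 = 2; row 2: entry 0 ≤ 0; row 3: 25/2 = 25/2; row 4: 9/5 = 9/5. Minimum is 9/5 at row 4 (w4 leaves); pivot element 5.
Pivot on row 4; the z-row RHS becomes 0 − (-6)·(9/5) = 54/5.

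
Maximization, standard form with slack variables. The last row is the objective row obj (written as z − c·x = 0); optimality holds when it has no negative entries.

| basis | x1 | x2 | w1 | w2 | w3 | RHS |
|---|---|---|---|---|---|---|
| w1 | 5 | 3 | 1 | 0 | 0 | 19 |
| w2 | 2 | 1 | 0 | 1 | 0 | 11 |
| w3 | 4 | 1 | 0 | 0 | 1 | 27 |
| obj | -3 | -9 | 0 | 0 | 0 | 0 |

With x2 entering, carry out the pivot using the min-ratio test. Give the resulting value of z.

Ratio test on column x2 — row 1: 19/3 = 19/3; row 2: 11/1 = 11; row 3: 27/1 = 27. Minimum is 19/3 at row 1 (w1 leaves); pivot element 3.
Pivot on row 1; the obj-row RHS becomes 0 − (-9)·(19/3) = 57.

57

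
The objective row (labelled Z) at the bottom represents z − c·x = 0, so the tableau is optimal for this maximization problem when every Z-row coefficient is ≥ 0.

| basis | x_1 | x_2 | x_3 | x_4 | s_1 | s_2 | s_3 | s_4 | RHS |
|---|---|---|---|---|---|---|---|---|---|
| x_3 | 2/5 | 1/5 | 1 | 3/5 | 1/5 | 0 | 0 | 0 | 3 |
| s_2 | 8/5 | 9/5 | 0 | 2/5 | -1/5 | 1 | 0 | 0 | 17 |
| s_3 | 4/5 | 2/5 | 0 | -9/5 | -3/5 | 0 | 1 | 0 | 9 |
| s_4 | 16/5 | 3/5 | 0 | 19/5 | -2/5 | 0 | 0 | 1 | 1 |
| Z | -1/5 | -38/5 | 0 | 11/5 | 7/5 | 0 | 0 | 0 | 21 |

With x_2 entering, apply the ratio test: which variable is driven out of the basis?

Column x_2 entries and ratios — x_3: 3/(1/5) = 15; s_2: 17/(9/5) = 85/9; s_3: 9/(2/5) = 45/2; s_4: 1/(3/5) = 5/3.
Smallest ratio is 5/3 in the row of s_4, so s_4 leaves.

s_4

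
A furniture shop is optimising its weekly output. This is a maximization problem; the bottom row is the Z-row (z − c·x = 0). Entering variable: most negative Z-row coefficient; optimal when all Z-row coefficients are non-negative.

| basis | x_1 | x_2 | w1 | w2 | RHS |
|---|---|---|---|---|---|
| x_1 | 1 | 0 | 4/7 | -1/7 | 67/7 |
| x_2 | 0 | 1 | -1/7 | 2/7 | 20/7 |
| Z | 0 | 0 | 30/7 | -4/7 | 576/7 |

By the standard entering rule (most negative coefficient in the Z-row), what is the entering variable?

Negative Z-row entries: w2: -4/7.
The most negative is -4/7 in column w2, so w2 enters.

w2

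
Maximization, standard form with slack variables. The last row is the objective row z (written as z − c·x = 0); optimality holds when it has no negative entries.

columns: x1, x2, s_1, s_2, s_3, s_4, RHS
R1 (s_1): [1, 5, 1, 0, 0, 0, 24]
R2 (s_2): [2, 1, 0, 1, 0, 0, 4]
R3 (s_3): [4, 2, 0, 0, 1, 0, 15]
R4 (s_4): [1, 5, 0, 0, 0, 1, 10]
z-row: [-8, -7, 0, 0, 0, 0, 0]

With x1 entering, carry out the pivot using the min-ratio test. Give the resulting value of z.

16

Ratio test on column x1 — row 1: 24/1 = 24; row 2: 4/2 = 2; row 3: 15/4 = 15/4; row 4: 10/1 = 10. Minimum is 2 at row 2 (s_2 leaves); pivot element 2.
Pivot on row 2; the z-row RHS becomes 0 − (-8)·2 = 16.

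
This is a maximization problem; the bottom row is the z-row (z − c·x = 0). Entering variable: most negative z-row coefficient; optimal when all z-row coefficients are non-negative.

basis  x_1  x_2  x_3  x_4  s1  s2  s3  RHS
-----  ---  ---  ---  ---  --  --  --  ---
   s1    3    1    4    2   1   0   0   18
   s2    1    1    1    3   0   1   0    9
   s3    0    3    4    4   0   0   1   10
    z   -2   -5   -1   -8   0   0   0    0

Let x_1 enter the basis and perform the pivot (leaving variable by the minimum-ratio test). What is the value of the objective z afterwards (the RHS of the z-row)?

Ratio test on column x_1 — row 1: 18/3 = 6; row 2: 9/1 = 9; row 3: entry 0 ≤ 0. Minimum is 6 at row 1 (s1 leaves); pivot element 3.
Pivot on row 1; the z-row RHS becomes 0 − (-2)·6 = 12.

12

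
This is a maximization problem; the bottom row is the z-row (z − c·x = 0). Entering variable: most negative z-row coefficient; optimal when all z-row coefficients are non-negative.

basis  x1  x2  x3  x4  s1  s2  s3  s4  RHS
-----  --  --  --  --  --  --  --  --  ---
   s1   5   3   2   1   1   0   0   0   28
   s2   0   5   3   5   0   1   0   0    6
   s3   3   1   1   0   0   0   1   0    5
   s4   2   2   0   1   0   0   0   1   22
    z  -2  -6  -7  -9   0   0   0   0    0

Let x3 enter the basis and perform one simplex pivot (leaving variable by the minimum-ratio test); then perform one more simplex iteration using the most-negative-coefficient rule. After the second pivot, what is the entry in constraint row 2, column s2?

Ratio test on column x3 — row 1: 28/2 = 14; row 2: 6/3 = 2; row 3: 5/1 = 5; row 4: entry 0 ≤ 0. Minimum is 2 at row 2 (s2 leaves); pivot element 3.
Divide row 2 by 3; eliminate column x3 from the other rows.
Second iteration: most negative z-row entry is -2 in column x1, so x1 enters.
Ratio test on column x1 — row 1: 24/5 = 24/5; row 2: entry 0 ≤ 0; row 3: 3/3 = 1; row 4: 22/2 = 11. Minimum is 1 at row 3 (s3 leaves); pivot element 3.
Divide row 3 by 3; eliminate column x1 from the other rows.
After both pivots, the entry at constraint row 2, column s2 is 1/3.

1/3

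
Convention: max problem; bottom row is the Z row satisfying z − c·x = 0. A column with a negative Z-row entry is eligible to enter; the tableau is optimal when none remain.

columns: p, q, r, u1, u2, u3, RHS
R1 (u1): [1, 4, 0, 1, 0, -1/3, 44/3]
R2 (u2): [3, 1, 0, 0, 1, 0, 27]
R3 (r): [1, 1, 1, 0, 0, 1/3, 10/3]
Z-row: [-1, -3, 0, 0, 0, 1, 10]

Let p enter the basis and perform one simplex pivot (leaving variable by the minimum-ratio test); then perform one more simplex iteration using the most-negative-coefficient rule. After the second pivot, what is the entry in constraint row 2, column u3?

-1/3

Ratio test on column p — row 1: (44/3)/1 = 44/3; row 2: 27/3 = 9; row 3: (10/3)/1 = 10/3. Minimum is 10/3 at row 3 (r leaves); pivot element 1.
Divide row 3 by 1; eliminate column p from the other rows.
Second iteration: most negative Z-row entry is -2 in column q, so q enters.
Ratio test on column q — row 1: (34/3)/3 = 34/9; row 2: entry -2 ≤ 0; row 3: (10/3)/1 = 10/3. Minimum is 10/3 at row 3 (p leaves); pivot element 1.
Divide row 3 by 1; eliminate column q from the other rows.
After both pivots, the entry at constraint row 2, column u3 is -1/3.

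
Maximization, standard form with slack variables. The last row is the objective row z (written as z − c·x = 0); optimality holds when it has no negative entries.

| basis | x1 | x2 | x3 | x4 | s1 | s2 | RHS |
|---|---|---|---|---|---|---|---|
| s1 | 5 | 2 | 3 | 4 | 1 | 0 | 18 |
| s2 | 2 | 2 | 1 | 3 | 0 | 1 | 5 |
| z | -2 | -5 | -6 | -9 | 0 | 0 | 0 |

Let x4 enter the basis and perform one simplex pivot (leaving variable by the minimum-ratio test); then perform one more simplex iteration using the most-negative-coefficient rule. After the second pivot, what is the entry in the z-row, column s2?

6

Ratio test on column x4 — row 1: 18/4 = 9/2; row 2: 5/3 = 5/3. Minimum is 5/3 at row 2 (s2 leaves); pivot element 3.
Divide row 2 by 3; eliminate column x4 from the other rows.
Second iteration: most negative z-row entry is -3 in column x3, so x3 enters.
Ratio test on column x3 — row 1: (34/3)/(5/3) = 34/5; row 2: (5/3)/(1/3) = 5. Minimum is 5 at row 2 (x4 leaves); pivot element 1/3.
Divide row 2 by 1/3; eliminate column x3 from the other rows.
After both pivots, the entry at the z-row, column s2 is 6.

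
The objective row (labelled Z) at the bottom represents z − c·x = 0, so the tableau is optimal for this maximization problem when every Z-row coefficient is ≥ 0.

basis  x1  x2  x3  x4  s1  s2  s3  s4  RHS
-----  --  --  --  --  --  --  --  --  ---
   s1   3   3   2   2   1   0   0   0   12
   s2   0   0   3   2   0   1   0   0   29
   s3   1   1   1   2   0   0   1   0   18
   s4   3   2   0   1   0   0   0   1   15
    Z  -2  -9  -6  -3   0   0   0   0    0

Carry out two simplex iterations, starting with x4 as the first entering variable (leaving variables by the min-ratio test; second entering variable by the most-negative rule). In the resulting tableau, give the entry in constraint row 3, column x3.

Ratio test on column x4 — row 1: 12/2 = 6; row 2: 29/2 = 29/2; row 3: 18/2 = 9; row 4: 15/1 = 15. Minimum is 6 at row 1 (s1 leaves); pivot element 2.
Divide row 1 by 2; eliminate column x4 from the other rows.
Second iteration: most negative Z-row entry is -9/2 in column x2, so x2 enters.
Ratio test on column x2 — row 1: 6/(3/2) = 4; row 2: entry -3 ≤ 0; row 3: entry -2 ≤ 0; row 4: 9/(1/2) = 18. Minimum is 4 at row 1 (x4 leaves); pivot element 3/2.
Divide row 1 by 3/2; eliminate column x2 from the other rows.
After both pivots, the entry at constraint row 3, column x3 is 1/3.

1/3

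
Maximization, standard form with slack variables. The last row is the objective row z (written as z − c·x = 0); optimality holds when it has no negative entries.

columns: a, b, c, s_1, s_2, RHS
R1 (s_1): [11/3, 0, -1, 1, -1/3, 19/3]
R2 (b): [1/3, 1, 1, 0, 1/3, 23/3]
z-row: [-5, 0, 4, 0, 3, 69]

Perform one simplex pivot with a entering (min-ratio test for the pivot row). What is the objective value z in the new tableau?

Ratio test on column a — row 1: (19/3)/(11/3) = 19/11; row 2: (23/3)/(1/3) = 23. Minimum is 19/11 at row 1 (s_1 leaves); pivot element 11/3.
Pivot on row 1; the z-row RHS becomes 69 − (-5)·(19/11) = 854/11.

854/11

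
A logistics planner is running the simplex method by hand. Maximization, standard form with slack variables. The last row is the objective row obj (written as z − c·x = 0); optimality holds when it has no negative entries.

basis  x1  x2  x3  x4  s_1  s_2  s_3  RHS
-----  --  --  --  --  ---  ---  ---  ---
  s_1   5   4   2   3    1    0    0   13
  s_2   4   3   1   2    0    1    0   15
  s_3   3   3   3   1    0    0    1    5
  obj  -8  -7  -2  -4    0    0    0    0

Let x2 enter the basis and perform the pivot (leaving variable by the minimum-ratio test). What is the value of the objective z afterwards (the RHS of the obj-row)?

Ratio test on column x2 — row 1: 13/4 = 13/4; row 2: 15/3 = 5; row 3: 5/3 = 5/3. Minimum is 5/3 at row 3 (s_3 leaves); pivot element 3.
Pivot on row 3; the obj-row RHS becomes 0 − (-7)·(5/3) = 35/3.

35/3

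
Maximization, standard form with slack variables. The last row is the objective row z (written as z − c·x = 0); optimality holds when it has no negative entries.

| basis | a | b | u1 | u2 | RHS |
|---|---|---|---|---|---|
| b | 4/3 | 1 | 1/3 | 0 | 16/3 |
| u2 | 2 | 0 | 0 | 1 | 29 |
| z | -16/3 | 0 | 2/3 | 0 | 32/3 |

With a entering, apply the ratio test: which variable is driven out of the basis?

Column a entries and ratios — b: (16/3)/(4/3) = 4; u2: 29/2 = 29/2.
Smallest ratio is 4 in the row of b, so b leaves.

b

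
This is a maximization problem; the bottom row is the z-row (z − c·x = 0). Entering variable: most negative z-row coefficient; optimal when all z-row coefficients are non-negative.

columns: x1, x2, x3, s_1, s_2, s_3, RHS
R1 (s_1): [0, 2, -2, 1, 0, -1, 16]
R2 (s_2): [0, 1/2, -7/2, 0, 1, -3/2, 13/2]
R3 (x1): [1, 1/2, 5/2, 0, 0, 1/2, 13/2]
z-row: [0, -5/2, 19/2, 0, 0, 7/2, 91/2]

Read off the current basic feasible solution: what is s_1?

s_1 is basic (row 1); its value is the RHS of that row, 16.

16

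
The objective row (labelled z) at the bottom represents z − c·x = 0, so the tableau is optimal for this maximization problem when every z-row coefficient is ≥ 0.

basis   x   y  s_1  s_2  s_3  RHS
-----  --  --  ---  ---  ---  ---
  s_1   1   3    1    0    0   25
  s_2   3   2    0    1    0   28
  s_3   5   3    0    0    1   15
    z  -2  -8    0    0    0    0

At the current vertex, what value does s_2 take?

28

s_2 is basic (row 2); its value is the RHS of that row, 28.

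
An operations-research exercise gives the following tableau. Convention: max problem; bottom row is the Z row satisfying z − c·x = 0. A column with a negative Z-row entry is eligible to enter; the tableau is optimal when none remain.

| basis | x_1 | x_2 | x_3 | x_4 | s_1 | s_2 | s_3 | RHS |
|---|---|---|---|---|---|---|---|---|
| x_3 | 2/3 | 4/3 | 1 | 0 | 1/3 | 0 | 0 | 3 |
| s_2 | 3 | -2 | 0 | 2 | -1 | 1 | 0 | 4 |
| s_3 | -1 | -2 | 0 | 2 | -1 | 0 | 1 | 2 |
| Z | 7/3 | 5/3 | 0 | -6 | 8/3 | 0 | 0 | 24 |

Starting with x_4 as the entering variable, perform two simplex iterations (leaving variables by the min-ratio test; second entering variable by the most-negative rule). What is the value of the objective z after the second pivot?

159/4

Ratio test on column x_4 — row 1: entry 0 ≤ 0; row 2: 4/2 = 2; row 3: 2/2 = 1. Minimum is 1 at row 3 (s_3 leaves); pivot element 2.
Pivot on row 3; the Z-row RHS becomes 24 − (-6)·1 = 30.
Next entering variable (most negative Z-row entry -13/3): x_2.
Ratio test on column x_2 — row 1: 3/(4/3) = 9/4; row 2: entry 0 ≤ 0; row 3: entry -1 ≤ 0. Minimum is 9/4 at row 1 (x_3 leaves); pivot element 4/3.
After the second pivot the Z-row RHS is 30 − (-13/3)·(9/4) = 159/4.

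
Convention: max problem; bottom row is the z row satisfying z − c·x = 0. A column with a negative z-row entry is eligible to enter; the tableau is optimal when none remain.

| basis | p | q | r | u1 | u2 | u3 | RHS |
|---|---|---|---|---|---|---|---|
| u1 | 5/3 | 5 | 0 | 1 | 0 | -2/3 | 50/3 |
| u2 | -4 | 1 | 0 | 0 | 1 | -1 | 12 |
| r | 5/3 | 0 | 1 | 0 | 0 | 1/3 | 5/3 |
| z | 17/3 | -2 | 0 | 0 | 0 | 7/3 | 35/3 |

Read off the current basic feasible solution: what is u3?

u3 is not in the basis, so in the current basic feasible solution u3 = 0.

0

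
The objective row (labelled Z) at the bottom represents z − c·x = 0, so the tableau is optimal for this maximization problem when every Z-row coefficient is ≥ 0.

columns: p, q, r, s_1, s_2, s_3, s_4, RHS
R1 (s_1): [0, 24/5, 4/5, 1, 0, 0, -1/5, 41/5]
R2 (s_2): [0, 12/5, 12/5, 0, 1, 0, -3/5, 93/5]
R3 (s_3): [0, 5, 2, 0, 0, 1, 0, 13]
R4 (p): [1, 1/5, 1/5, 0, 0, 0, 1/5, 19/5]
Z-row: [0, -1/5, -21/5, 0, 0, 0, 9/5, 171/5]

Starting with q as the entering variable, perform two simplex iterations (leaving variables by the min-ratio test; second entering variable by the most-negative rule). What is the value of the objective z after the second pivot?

1413/28

Ratio test on column q — row 1: (41/5)/(24/5) = 41/24; row 2: (93/5)/(12/5) = 31/4; row 3: 13/5 = 13/5; row 4: (19/5)/(1/5) = 19. Minimum is 41/24 at row 1 (s_1 leaves); pivot element 24/5.
Pivot on row 1; the Z-row RHS becomes 171/5 − (-1/5)·(41/24) = 829/24.
Next entering variable (most negative Z-row entry -25/6): r.
Ratio test on column r — row 1: (41/24)/(1/6) = 41/4; row 2: (29/2)/2 = 29/4; row 3: (107/24)/(7/6) = 107/28; row 4: (83/24)/(1/6) = 83/4. Minimum is 107/28 at row 3 (s_3 leaves); pivot element 7/6.
After the second pivot the Z-row RHS is 829/24 − (-25/6)·(107/28) = 1413/28.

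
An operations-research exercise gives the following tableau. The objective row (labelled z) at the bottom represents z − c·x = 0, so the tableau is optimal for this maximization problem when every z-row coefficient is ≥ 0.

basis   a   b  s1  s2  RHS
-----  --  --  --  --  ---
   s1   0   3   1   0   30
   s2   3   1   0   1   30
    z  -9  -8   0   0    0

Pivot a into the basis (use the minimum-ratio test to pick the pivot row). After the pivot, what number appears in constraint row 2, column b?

Ratio test on column a — row 1: entry 0 ≤ 0; row 2: 30/3 = 10. Minimum is 10 at row 2 (s2 leaves); pivot element 3.
Divide row 2 by 3; eliminate column a from the other rows.
In the new row 2, the b entry is the old entry divided by the pivot: 1/3 = 1/3.

1/3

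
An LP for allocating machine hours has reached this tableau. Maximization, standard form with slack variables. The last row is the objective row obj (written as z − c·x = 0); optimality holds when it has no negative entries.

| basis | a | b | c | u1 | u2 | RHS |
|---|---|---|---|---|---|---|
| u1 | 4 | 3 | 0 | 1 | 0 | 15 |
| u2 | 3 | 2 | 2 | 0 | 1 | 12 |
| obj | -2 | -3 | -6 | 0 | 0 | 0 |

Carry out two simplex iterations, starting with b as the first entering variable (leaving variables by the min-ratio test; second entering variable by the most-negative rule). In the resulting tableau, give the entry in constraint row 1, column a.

Ratio test on column b — row 1: 15/3 = 5; row 2: 12/2 = 6. Minimum is 5 at row 1 (u1 leaves); pivot element 3.
Divide row 1 by 3; eliminate column b from the other rows.
Second iteration: most negative obj-row entry is -6 in column c, so c enters.
Ratio test on column c — row 1: entry 0 ≤ 0; row 2: 2/2 = 1. Minimum is 1 at row 2 (u2 leaves); pivot element 2.
Divide row 2 by 2; eliminate column c from the other rows.
After both pivots, the entry at constraint row 1, column a is 4/3.

4/3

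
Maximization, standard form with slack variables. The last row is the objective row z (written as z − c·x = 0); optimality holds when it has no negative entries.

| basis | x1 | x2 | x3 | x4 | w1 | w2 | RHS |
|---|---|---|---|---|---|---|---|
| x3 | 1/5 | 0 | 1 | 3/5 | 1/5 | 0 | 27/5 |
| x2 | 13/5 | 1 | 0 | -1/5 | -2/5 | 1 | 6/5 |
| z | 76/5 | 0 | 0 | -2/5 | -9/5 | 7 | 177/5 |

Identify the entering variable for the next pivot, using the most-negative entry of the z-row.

w1

Negative z-row entries: x4: -2/5, w1: -9/5.
The most negative is -9/5 in column w1, so w1 enters.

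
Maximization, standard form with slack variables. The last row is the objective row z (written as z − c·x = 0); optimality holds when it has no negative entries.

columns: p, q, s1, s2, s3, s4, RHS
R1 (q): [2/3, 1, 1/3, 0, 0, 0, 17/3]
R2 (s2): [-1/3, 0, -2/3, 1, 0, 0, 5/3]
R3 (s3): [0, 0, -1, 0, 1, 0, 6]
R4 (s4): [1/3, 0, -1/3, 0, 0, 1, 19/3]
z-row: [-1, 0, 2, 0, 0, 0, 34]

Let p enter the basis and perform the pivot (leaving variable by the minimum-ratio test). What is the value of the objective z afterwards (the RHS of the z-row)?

Ratio test on column p — row 1: (17/3)/(2/3) = 17/2; row 2: entry -1/3 ≤ 0; row 3: entry 0 ≤ 0; row 4: (19/3)/(1/3) = 19. Minimum is 17/2 at row 1 (q leaves); pivot element 2/3.
Pivot on row 1; the z-row RHS becomes 34 − (-1)·(17/2) = 85/2.

85/2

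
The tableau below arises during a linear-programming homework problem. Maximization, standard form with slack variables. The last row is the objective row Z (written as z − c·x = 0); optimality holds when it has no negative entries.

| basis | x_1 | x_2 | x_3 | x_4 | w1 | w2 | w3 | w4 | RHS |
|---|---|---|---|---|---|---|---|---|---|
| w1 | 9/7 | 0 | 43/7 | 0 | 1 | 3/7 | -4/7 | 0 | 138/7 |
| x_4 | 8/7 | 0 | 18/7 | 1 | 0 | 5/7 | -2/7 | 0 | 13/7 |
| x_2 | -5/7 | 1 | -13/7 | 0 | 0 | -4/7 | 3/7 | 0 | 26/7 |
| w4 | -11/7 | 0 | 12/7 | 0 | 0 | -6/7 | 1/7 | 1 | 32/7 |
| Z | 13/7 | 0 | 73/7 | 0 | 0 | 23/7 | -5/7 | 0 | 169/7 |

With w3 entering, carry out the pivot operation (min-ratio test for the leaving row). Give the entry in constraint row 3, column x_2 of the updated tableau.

7/3

Ratio test on column w3 — row 1: entry -4/7 ≤ 0; row 2: entry -2/7 ≤ 0; row 3: (26/7)/(3/7) = 26/3; row 4: (32/7)/(1/7) = 32. Minimum is 26/3 at row 3 (x_2 leaves); pivot element 3/7.
Divide row 3 by 3/7; eliminate column w3 from the other rows.
In the new row 3, the x_2 entry is the old entry divided by the pivot: 1/(3/7) = 7/3.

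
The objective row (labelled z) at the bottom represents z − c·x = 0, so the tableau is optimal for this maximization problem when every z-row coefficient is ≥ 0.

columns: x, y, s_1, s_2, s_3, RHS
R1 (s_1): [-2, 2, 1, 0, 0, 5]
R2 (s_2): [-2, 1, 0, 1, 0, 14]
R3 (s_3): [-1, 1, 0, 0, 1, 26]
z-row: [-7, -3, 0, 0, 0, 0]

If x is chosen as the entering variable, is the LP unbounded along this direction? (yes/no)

Every constraint-row entry in column x is ≤ 0, so increasing x is unbounded.

yes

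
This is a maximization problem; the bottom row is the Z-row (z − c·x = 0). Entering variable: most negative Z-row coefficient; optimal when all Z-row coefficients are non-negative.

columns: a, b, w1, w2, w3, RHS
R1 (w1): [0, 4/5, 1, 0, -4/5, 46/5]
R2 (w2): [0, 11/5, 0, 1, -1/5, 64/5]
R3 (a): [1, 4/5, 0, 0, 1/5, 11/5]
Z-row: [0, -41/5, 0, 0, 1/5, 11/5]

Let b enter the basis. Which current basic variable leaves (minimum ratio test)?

a

Column b entries and ratios — w1: (46/5)/(4/5) = 23/2; w2: (64/5)/(11/5) = 64/11; a: (11/5)/(4/5) = 11/4.
Smallest ratio is 11/4 in the row of a, so a leaves.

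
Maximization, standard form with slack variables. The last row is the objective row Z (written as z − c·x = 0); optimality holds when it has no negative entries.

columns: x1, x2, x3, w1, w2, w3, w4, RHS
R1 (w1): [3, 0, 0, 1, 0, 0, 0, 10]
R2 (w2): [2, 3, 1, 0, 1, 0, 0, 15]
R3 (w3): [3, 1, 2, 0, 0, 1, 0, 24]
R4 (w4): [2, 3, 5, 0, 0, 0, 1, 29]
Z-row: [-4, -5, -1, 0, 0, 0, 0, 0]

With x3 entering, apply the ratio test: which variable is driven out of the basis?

w4

Column x3 entries and ratios — w1: 0 ≤ 0, skip; w2: 15/1 = 15; w3: 24/2 = 12; w4: 29/5 = 29/5.
Smallest ratio is 29/5 in the row of w4, so w4 leaves.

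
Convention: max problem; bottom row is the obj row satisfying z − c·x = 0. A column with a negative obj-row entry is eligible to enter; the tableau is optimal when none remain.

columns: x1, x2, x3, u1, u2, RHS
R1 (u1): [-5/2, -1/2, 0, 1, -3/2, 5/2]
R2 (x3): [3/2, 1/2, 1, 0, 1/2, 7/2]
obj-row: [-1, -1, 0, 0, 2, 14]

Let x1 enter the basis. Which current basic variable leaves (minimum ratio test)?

Column x1 entries and ratios — u1: -5/2 ≤ 0, skip; x3: (7/2)/(3/2) = 7/3.
Smallest ratio is 7/3 in the row of x3, so x3 leaves.

x3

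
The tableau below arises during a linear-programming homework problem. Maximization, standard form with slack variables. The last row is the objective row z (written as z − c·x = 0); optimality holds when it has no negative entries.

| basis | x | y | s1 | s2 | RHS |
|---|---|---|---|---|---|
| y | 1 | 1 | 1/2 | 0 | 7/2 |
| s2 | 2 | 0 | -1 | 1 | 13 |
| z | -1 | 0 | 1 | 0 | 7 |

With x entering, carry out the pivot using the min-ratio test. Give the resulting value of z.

Ratio test on column x — row 1: (7/2)/1 = 7/2; row 2: 13/2 = 13/2. Minimum is 7/2 at row 1 (y leaves); pivot element 1.
Pivot on row 1; the z-row RHS becomes 7 − (-1)·(7/2) = 21/2.

21/2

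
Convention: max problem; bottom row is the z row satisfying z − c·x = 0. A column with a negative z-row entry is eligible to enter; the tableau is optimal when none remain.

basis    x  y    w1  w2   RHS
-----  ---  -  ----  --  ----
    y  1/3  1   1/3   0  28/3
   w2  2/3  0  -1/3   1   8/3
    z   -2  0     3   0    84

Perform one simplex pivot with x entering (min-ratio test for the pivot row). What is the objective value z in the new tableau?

92

Ratio test on column x — row 1: (28/3)/(1/3) = 28; row 2: (8/3)/(2/3) = 4. Minimum is 4 at row 2 (w2 leaves); pivot element 2/3.
Pivot on row 2; the z-row RHS becomes 84 − (-2)·4 = 92.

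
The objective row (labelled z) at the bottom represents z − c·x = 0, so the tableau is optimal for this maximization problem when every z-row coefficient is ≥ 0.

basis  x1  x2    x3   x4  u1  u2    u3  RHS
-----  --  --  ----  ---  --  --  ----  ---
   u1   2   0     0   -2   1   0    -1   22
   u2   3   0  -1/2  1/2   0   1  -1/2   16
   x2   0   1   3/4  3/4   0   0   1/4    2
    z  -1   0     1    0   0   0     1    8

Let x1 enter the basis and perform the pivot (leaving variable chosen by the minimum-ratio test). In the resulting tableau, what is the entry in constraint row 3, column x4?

3/4

Ratio test on column x1 — row 1: 22/2 = 11; row 2: 16/3 = 16/3; row 3: entry 0 ≤ 0. Minimum is 16/3 at row 2 (u2 leaves); pivot element 3.
Divide row 2 by 3; eliminate column x1 from the other rows.
Row 3 update in column x4: 3/4 − 0·(1/6) = 3/4.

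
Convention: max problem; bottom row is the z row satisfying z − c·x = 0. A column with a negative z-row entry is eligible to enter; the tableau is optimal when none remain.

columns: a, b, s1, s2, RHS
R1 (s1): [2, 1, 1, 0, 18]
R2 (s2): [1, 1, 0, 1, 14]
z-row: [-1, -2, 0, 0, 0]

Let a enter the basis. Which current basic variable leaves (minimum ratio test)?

Column a entries and ratios — s1: 18/2 = 9; s2: 14/1 = 14.
Smallest ratio is 9 in the row of s1, so s1 leaves.

s1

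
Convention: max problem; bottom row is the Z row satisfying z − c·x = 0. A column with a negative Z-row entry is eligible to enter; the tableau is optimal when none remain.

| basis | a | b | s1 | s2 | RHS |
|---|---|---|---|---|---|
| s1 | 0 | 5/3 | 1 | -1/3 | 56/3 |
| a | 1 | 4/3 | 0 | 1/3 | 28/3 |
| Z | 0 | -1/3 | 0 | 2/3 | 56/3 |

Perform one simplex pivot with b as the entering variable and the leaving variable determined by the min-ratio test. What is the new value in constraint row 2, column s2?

1/4

Ratio test on column b — row 1: (56/3)/(5/3) = 56/5; row 2: (28/3)/(4/3) = 7. Minimum is 7 at row 2 (a leaves); pivot element 4/3.
Divide row 2 by 4/3; eliminate column b from the other rows.
In the new row 2, the s2 entry is the old entry divided by the pivot: (1/3)/(4/3) = 1/4.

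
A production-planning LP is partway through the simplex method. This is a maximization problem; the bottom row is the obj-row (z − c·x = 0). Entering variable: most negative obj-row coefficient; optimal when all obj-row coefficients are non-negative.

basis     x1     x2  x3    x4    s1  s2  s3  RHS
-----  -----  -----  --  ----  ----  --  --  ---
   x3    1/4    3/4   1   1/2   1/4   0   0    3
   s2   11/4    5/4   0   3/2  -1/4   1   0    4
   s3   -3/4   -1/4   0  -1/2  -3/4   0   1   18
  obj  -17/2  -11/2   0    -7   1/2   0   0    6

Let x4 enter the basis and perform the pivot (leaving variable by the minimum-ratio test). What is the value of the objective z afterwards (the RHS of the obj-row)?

74/3

Ratio test on column x4 — row 1: 3/(1/2) = 6; row 2: 4/(3/2) = 8/3; row 3: entry -1/2 ≤ 0. Minimum is 8/3 at row 2 (s2 leaves); pivot element 3/2.
Pivot on row 2; the obj-row RHS becomes 6 − (-7)·(8/3) = 74/3.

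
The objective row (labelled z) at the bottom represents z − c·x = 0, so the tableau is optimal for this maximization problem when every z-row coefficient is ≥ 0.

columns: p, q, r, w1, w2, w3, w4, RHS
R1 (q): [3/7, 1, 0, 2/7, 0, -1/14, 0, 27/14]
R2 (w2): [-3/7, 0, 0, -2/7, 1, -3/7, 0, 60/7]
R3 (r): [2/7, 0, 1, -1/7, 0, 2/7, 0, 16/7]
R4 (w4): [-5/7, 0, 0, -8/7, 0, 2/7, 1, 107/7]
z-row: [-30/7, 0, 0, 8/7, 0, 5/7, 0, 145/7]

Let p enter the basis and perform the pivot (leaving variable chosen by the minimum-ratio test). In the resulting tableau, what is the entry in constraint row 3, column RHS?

1

Ratio test on column p — row 1: (27/14)/(3/7) = 9/2; row 2: entry -3/7 ≤ 0; row 3: (16/7)/(2/7) = 8; row 4: entry -5/7 ≤ 0. Minimum is 9/2 at row 1 (q leaves); pivot element 3/7.
Divide row 1 by 3/7; eliminate column p from the other rows.
Row 3 update in column RHS: 16/7 − (2/7)·(9/2) = 1.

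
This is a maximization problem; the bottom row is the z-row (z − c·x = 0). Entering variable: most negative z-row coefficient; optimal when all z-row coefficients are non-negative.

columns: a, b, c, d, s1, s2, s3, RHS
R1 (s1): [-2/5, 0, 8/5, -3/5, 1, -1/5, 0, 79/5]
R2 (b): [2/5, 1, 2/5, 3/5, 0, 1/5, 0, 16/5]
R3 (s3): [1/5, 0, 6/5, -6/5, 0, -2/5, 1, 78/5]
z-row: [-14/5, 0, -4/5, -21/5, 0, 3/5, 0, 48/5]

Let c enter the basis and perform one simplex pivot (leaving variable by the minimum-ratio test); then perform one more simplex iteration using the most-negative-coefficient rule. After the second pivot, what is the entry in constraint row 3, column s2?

0

Ratio test on column c — row 1: (79/5)/(8/5) = 79/8; row 2: (16/5)/(2/5) = 8; row 3: (78/5)/(6/5) = 13. Minimum is 8 at row 2 (b leaves); pivot element 2/5.
Divide row 2 by 2/5; eliminate column c from the other rows.
Second iteration: most negative z-row entry is -3 in column d, so d enters.
Ratio test on column d — row 1: entry -3 ≤ 0; row 2: 8/(3/2) = 16/3; row 3: entry -3 ≤ 0. Minimum is 16/3 at row 2 (c leaves); pivot element 3/2.
Divide row 2 by 3/2; eliminate column d from the other rows.
After both pivots, the entry at constraint row 3, column s2 is 0.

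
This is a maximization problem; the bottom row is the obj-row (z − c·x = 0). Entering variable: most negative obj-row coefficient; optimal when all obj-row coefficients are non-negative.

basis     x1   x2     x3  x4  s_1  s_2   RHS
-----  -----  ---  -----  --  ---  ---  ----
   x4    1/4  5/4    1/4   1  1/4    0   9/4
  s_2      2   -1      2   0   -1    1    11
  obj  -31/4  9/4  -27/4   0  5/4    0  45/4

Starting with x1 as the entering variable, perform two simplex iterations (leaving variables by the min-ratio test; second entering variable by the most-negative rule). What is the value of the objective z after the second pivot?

Ratio test on column x1 — row 1: (9/4)/(1/4) = 9; row 2: 11/2 = 11/2. Minimum is 11/2 at row 2 (s_2 leaves); pivot element 2.
Pivot on row 2; the obj-row RHS becomes 45/4 − (-31/4)·(11/2) = 431/8.
Next entering variable (most negative obj-row entry -21/8): s_1.
Ratio test on column s_1 — row 1: (7/8)/(3/8) = 7/3; row 2: entry -1/2 ≤ 0. Minimum is 7/3 at row 1 (x4 leaves); pivot element 3/8.
After the second pivot the obj-row RHS is 431/8 − (-21/8)·(7/3) = 60.

60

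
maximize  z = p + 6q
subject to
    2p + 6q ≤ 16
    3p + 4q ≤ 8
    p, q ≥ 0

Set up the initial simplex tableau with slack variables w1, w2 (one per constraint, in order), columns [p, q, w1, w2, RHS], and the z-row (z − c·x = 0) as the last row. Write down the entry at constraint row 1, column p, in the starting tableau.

Constraint 1 has coefficient 2 on p.

2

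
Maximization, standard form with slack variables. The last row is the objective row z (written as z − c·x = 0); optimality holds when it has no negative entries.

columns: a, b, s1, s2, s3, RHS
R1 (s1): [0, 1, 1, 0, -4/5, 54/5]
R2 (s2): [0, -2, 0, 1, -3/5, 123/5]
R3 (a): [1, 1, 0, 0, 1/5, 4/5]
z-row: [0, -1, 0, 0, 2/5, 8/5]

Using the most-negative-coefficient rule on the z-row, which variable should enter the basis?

Negative z-row entries: b: -1.
The most negative is -1 in column b, so b enters.

b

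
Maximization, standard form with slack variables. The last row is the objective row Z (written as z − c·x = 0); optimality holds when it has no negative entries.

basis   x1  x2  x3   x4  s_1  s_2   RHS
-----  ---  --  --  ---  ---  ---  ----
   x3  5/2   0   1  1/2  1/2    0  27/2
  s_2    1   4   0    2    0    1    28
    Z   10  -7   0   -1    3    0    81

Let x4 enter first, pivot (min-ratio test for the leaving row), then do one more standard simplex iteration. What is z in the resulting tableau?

130

Ratio test on column x4 — row 1: (27/2)/(1/2) = 27; row 2: 28/2 = 14. Minimum is 14 at row 2 (s_2 leaves); pivot element 2.
Pivot on row 2; the Z-row RHS becomes 81 − (-1)·14 = 95.
Next entering variable (most negative Z-row entry -5): x2.
Ratio test on column x2 — row 1: entry -1 ≤ 0; row 2: 14/2 = 7. Minimum is 7 at row 2 (x4 leaves); pivot element 2.
After the second pivot the Z-row RHS is 95 − (-5)·7 = 130.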